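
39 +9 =48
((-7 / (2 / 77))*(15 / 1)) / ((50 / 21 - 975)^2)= -713097 / 166872250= -0.00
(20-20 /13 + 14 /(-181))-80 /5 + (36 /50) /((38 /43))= 3575361 /1117675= 3.20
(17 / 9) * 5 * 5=425 / 9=47.22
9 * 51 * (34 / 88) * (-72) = -140454 / 11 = -12768.55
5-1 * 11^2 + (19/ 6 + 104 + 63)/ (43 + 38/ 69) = -673677/ 6010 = -112.09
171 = 171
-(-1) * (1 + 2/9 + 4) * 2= 94/9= 10.44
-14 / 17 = -0.82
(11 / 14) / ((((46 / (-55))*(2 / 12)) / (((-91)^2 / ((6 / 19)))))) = -13598585 / 92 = -147810.71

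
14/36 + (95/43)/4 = 1457/1548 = 0.94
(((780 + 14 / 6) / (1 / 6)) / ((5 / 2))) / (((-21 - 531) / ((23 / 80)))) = -2347 / 2400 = -0.98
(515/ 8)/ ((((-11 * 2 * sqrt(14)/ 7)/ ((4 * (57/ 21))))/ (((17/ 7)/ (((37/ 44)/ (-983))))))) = 163517135 * sqrt(14)/ 3626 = 168732.79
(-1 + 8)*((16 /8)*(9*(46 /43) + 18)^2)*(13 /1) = 138920.83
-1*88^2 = -7744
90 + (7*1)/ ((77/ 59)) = 1049/ 11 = 95.36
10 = 10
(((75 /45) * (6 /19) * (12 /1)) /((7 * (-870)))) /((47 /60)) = -0.00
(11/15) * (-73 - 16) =-979/15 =-65.27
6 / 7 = 0.86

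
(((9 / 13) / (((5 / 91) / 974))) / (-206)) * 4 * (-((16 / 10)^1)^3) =62834688 / 64375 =976.07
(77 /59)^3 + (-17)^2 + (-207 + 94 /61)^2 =32482687051875 /764215259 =42504.63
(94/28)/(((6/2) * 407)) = 47/17094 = 0.00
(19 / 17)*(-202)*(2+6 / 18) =-26866 / 51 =-526.78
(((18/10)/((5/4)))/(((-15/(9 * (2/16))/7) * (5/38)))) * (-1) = 3591/625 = 5.75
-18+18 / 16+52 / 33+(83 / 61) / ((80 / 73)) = -2263843 / 161040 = -14.06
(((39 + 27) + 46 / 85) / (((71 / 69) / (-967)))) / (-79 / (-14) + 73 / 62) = -10236575937 / 1116475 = -9168.66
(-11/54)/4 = -11/216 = -0.05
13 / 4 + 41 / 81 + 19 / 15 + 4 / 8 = 8947 / 1620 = 5.52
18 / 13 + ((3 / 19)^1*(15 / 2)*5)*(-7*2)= -20133 / 247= -81.51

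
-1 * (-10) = 10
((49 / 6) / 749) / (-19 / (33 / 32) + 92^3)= 77 / 5498964544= 0.00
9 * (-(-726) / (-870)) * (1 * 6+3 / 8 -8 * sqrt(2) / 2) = -55539 / 1160+4356 * sqrt(2) / 145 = -5.39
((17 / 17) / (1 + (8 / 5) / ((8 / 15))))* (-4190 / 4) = -2095 / 8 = -261.88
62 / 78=31 / 39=0.79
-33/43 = -0.77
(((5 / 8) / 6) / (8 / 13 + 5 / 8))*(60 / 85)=130 / 2193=0.06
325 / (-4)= -325 / 4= -81.25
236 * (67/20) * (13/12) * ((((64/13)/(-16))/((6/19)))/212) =-75107/19080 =-3.94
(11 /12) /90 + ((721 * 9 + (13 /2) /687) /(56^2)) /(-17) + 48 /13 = 3.58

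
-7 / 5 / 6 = -7 / 30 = -0.23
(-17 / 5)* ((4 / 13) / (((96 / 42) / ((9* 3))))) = -3213 / 260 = -12.36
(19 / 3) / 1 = 19 / 3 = 6.33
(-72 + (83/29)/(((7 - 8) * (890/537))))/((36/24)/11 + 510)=-6977267/48277605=-0.14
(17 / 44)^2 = 0.15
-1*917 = -917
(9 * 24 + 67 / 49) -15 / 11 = 216.00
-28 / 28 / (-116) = 1 / 116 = 0.01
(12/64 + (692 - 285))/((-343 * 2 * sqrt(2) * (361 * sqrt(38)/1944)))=-1583145 * sqrt(19)/18821096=-0.37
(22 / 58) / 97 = 11 / 2813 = 0.00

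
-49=-49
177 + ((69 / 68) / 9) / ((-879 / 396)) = 881384 / 4981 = 176.95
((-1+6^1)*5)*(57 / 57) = 25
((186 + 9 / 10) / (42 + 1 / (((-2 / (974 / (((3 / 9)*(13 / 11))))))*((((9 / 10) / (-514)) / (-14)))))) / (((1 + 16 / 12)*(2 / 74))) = -1155843 / 3854880820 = -0.00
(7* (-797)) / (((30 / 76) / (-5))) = 212002 / 3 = 70667.33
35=35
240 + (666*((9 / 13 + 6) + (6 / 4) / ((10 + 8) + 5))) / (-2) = -2010.26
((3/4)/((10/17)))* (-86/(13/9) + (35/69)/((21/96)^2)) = -2611897/41860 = -62.40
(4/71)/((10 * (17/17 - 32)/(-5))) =0.00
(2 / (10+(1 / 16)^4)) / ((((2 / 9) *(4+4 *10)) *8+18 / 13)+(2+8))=3833856 / 1717701181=0.00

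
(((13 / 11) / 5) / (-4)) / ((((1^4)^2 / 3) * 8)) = -39 / 1760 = -0.02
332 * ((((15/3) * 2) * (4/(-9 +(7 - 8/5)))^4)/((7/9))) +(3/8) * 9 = 265737781/40824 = 6509.35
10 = 10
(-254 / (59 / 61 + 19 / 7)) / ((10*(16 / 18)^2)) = -8.73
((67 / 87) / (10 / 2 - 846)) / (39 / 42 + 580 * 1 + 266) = -938 / 867541119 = -0.00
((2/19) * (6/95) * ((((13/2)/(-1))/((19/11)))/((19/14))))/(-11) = 1092/651605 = 0.00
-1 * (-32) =32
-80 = -80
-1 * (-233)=233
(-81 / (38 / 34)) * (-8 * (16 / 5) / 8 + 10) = -46818 / 95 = -492.82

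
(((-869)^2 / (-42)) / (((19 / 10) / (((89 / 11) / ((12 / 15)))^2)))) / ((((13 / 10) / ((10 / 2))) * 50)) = -6179370125 / 82992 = -74457.42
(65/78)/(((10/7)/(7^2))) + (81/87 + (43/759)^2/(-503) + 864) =30033853870399/33613174188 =893.51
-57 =-57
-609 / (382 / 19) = -30.29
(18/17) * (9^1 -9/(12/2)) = 135/17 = 7.94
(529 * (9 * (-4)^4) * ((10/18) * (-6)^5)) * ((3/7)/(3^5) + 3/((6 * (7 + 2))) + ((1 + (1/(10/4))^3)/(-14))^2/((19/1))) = -6636934146048/21875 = -303402703.82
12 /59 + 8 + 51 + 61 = 7092 /59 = 120.20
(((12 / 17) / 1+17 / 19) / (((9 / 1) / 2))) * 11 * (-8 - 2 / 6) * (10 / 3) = -2843500 / 26163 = -108.68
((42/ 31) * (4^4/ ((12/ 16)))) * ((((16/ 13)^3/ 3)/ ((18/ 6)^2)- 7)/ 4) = -1473515008/ 1838889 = -801.31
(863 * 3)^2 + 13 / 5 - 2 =33514608 / 5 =6702921.60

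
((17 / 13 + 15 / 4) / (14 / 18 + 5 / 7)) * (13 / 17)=2.59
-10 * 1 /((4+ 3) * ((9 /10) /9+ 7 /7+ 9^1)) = -100 /707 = -0.14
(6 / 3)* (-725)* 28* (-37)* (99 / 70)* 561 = 1191866940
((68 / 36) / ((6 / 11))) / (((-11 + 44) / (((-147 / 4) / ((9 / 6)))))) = -833 / 324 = -2.57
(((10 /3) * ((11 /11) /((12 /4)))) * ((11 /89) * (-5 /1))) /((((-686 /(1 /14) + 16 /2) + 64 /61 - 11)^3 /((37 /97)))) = 0.00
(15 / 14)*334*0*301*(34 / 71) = 0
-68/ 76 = -17/ 19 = -0.89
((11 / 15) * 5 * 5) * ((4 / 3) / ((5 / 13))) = 572 / 9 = 63.56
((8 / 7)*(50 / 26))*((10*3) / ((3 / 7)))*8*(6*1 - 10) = -64000 / 13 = -4923.08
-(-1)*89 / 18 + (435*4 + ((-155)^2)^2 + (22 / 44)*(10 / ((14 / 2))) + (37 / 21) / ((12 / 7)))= 145454997665 / 252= 577202371.69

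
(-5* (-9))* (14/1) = 630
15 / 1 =15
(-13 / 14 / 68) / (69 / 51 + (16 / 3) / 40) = -195 / 21224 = -0.01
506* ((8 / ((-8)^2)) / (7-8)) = -253 / 4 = -63.25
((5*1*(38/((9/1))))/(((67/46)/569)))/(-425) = -994612/51255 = -19.41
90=90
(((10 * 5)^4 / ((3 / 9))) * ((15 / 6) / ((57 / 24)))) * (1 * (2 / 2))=375000000 / 19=19736842.11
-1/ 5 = -0.20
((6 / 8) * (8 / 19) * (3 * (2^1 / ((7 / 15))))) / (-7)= -540 / 931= -0.58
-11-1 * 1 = -12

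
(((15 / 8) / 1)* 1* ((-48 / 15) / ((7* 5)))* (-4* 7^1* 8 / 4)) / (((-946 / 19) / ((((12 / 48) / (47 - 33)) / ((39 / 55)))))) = -19 / 3913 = -0.00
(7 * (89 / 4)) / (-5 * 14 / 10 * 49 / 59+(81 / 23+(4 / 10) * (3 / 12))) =-603865 / 8498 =-71.06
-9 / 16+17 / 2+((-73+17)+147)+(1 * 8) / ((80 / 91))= 8643 / 80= 108.04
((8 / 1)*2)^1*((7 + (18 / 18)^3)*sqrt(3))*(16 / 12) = 512*sqrt(3) / 3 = 295.60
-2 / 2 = -1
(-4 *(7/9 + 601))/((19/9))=-21664/19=-1140.21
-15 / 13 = -1.15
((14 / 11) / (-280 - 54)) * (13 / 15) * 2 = -182 / 27555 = -0.01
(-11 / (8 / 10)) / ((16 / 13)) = -715 / 64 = -11.17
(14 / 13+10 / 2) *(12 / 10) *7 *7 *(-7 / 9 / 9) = -54194 / 1755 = -30.88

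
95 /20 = 19 /4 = 4.75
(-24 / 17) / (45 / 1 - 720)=8 / 3825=0.00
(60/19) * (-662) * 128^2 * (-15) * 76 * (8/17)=312370790400/17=18374752376.47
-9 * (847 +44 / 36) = -7634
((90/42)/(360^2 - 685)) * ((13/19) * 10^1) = 390/3429139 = 0.00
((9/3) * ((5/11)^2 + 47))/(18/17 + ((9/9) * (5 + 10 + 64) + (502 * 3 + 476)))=32368/471295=0.07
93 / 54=31 / 18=1.72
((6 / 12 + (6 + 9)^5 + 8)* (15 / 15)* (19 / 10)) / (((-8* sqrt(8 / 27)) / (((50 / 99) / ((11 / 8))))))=-144282865* sqrt(6) / 2904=-121700.89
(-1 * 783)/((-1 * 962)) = 783/962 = 0.81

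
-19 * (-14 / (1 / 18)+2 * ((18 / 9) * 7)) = 4256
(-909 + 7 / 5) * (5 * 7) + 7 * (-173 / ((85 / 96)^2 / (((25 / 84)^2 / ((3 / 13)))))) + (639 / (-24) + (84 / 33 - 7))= -17298589067 / 534072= -32389.99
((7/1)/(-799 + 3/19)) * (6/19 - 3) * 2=357/7589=0.05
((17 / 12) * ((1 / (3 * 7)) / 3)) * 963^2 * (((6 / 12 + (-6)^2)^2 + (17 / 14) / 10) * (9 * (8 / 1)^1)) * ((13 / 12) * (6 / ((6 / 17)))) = 18052801850421 / 490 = 36842452755.96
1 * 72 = 72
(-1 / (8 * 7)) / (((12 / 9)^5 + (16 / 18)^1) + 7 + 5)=-243 / 232736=-0.00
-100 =-100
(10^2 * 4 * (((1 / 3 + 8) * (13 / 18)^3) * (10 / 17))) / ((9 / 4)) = 109850000 / 334611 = 328.29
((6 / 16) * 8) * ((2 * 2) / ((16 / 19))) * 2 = 57 / 2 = 28.50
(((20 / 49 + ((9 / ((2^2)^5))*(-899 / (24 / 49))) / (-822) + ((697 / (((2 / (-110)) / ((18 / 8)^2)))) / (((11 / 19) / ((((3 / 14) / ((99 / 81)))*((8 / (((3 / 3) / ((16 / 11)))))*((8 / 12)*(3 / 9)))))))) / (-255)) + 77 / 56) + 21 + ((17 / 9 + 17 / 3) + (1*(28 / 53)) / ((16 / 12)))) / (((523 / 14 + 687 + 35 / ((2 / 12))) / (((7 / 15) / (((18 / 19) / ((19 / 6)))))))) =287249102790753643 / 274536577973256192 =1.05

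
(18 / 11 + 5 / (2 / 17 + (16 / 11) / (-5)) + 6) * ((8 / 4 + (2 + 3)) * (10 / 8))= -1323595 / 7128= -185.69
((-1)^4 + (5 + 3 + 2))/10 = 11/10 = 1.10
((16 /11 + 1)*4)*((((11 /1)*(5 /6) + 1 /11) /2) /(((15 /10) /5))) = 18330 /121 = 151.49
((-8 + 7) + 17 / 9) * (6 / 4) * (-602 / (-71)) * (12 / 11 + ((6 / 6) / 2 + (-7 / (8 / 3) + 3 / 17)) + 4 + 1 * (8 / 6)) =6046187 / 119493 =50.60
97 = 97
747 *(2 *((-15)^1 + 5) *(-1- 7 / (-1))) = -89640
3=3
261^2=68121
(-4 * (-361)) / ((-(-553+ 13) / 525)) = 12635 / 9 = 1403.89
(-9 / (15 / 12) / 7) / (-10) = 18 / 175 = 0.10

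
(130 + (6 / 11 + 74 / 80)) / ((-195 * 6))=-0.11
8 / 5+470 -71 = 2003 / 5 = 400.60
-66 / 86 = -33 / 43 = -0.77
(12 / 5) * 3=36 / 5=7.20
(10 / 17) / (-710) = -0.00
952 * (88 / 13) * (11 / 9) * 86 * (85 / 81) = 6736428160 / 9477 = 710818.63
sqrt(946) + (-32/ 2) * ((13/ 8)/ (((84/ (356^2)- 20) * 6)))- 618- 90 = -677.03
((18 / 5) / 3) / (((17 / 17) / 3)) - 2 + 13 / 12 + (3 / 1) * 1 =341 / 60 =5.68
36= 36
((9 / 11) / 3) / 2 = 3 / 22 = 0.14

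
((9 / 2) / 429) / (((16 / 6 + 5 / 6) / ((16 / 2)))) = 24 / 1001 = 0.02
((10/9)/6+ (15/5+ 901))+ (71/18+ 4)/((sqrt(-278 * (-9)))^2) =40721027/45036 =904.19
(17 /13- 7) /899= -74 /11687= -0.01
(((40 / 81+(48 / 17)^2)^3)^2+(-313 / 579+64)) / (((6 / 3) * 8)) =11696170376639600870224987449976909 / 508129561312554428809333294608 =23018.09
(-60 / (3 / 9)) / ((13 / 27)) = -4860 / 13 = -373.85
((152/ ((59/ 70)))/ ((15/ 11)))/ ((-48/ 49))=-71687/ 531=-135.00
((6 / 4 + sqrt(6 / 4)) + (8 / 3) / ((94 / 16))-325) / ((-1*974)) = 91099 / 274668-sqrt(6) / 1948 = 0.33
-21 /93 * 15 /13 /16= -105 /6448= -0.02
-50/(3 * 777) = -0.02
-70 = -70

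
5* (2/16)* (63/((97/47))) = 14805/776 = 19.08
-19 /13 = -1.46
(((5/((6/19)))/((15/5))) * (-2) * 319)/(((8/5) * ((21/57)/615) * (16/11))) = -6492088625/2688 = -2415211.54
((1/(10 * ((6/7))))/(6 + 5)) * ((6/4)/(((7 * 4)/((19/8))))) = 19/14080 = 0.00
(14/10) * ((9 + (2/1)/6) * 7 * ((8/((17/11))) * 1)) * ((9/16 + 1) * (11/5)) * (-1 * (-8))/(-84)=-23716/153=-155.01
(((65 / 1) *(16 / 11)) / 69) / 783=1040 / 594297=0.00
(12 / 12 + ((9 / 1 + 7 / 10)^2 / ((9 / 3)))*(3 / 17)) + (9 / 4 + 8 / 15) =23761 / 2550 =9.32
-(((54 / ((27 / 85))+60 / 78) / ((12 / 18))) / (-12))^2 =-308025 / 676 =-455.66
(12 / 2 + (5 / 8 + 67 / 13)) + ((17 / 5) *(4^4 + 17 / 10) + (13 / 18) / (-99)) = 2057028563 / 2316600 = 887.95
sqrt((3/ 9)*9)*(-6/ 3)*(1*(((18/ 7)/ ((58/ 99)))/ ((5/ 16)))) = -28512*sqrt(3)/ 1015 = -48.65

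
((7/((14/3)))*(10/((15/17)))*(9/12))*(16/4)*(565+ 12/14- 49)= 184518/7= 26359.71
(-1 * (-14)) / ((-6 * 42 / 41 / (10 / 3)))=-205 / 27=-7.59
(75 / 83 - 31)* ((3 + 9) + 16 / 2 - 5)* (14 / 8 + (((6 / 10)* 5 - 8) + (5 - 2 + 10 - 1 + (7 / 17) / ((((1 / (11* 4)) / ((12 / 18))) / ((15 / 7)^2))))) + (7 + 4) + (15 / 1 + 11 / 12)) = -406337170 / 9877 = -41139.74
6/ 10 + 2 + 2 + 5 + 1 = 53/ 5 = 10.60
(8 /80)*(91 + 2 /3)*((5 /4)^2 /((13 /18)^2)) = 37125 /1352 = 27.46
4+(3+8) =15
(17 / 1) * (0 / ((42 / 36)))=0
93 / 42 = 31 / 14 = 2.21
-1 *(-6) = 6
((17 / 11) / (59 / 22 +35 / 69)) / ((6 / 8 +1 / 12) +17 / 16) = 0.26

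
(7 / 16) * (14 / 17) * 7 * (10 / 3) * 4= 1715 / 51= 33.63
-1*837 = -837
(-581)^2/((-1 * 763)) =-48223/109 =-442.41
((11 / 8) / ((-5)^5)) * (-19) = 209 / 25000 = 0.01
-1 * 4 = -4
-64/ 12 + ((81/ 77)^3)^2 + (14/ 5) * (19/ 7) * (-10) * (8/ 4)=-97528074792565/ 625267140267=-155.98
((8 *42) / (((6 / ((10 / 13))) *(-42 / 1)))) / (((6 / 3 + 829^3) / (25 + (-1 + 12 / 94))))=-5040 / 116033541767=-0.00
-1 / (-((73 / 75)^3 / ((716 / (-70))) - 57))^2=-912417539062500 / 2973829094106638161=-0.00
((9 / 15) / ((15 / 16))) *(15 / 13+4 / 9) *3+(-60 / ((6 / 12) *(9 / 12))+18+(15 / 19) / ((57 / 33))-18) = -55075013 / 351975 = -156.47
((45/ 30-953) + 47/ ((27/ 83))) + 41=-41365/ 54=-766.02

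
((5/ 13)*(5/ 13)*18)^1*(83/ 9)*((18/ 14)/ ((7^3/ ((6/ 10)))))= 22410/ 405769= 0.06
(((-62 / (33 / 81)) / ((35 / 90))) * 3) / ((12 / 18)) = -135594 / 77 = -1760.96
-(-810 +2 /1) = 808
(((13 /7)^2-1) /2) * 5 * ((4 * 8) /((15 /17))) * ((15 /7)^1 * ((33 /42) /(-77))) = -81600 /16807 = -4.86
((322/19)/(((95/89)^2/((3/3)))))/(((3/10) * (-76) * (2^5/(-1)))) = 1275281/62554080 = 0.02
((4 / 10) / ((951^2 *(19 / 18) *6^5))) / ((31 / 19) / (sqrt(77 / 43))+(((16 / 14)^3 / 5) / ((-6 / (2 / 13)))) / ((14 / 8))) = 1670020352 / 10532835452534131493469+21572708885 *sqrt(3311) / 28087561206757683982584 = 0.00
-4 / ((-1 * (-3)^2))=4 / 9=0.44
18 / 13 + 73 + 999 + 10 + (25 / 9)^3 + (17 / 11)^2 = 1269652534 / 1146717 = 1107.21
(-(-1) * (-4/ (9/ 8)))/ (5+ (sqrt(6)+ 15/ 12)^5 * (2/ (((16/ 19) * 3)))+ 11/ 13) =-15996990783488/ 34674518028729+ 6439964770304 * sqrt(6)/ 34674518028729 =-0.01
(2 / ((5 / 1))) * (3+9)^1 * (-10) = -48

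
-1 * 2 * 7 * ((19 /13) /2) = -133 /13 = -10.23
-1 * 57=-57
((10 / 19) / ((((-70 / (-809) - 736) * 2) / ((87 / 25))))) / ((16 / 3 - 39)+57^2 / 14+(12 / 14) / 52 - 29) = -0.00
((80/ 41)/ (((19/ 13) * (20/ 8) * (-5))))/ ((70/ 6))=-1248/ 136325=-0.01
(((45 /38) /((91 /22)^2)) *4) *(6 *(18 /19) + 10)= 12980880 /2989441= 4.34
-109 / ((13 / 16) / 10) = -17440 / 13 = -1341.54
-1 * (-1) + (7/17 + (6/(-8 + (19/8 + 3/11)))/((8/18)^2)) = -11379/2669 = -4.26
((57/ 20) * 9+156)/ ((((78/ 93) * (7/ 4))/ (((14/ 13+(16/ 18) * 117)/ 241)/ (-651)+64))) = 11291013329/ 1425515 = 7920.66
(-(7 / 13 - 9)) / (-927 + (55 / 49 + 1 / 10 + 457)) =-53900 / 2986113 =-0.02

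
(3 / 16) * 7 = 21 / 16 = 1.31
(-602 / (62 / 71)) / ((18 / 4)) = -42742 / 279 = -153.20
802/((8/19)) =7619/4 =1904.75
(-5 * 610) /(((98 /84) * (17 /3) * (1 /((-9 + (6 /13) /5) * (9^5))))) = 375399293580 /1547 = 242662762.50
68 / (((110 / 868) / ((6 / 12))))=14756 / 55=268.29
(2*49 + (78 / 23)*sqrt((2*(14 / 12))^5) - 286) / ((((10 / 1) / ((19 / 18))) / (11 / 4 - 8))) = 6251 / 60 - 84721*sqrt(21) / 24840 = 88.55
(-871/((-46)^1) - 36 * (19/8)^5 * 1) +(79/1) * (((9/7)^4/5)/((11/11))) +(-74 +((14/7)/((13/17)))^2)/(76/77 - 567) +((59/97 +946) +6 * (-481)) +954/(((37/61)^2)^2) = 7421725179137004561730194041/3028742839763932096798720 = 2450.43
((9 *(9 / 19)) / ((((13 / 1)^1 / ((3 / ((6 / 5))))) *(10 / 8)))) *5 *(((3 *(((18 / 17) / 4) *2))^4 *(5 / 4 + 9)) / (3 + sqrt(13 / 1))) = 32.38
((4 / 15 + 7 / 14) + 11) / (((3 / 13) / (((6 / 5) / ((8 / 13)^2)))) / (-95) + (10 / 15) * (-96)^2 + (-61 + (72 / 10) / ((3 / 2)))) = 14735279 / 7623690102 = 0.00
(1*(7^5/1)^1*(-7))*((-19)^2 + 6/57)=-42483673.11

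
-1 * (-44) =44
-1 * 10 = -10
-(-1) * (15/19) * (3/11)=45/209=0.22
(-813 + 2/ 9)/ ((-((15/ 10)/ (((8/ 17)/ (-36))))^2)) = 117040/ 1896129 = 0.06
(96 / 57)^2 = 1024 / 361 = 2.84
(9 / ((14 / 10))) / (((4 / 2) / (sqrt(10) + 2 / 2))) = 45 / 14 + 45*sqrt(10) / 14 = 13.38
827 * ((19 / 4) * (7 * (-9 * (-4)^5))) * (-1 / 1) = -253419264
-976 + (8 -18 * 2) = -1004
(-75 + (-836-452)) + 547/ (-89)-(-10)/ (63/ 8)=-7669682/ 5607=-1367.88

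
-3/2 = -1.50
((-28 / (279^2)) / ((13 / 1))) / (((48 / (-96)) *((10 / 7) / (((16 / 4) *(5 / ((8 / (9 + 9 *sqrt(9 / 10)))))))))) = 49 *sqrt(10) / 187395 + 98 / 112437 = 0.00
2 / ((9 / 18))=4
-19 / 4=-4.75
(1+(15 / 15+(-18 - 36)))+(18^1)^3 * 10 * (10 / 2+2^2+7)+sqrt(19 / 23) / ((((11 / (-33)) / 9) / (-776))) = 20952 * sqrt(437) / 23+933068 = 952111.13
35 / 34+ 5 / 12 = 295 / 204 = 1.45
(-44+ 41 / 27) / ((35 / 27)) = -1147 / 35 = -32.77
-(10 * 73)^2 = -532900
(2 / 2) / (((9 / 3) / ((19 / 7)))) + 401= 8440 / 21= 401.90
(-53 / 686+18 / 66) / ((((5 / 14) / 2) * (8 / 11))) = 295 / 196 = 1.51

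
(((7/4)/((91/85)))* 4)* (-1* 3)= -255/13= -19.62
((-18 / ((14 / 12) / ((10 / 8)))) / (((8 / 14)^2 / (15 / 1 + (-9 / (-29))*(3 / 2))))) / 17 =-847665 / 15776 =-53.73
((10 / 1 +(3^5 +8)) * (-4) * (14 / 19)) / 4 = -3654 / 19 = -192.32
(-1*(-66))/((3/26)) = 572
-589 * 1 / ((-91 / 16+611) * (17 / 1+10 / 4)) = -0.05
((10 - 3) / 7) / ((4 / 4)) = 1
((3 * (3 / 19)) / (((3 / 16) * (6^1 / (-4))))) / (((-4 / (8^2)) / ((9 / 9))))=512 / 19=26.95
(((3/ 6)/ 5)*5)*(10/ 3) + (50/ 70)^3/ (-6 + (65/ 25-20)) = 66260/ 40131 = 1.65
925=925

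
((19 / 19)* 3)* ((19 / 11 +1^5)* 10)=900 / 11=81.82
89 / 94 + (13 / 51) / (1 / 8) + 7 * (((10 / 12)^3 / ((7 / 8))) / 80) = 3.04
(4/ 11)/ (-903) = -4/ 9933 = -0.00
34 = 34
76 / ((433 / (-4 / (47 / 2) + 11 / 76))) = -91 / 20351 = -0.00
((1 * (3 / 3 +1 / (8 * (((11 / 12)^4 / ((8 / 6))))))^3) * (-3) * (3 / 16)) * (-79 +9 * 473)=-111429635168051073 / 25107427013768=-4438.11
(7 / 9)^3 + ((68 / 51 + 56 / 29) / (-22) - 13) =-2948252 / 232551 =-12.68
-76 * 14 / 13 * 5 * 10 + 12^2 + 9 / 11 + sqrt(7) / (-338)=-564491 / 143-sqrt(7) / 338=-3947.50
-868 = -868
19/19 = 1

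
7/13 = 0.54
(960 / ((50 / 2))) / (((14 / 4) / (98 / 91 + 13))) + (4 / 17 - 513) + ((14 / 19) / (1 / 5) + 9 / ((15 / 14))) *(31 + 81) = 146246463 / 146965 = 995.11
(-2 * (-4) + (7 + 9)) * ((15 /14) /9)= 20 /7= 2.86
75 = 75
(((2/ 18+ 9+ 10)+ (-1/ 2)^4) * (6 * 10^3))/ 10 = 69025/ 6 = 11504.17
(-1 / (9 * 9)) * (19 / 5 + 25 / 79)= -542 / 10665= -0.05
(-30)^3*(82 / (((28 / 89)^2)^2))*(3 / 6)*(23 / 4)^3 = -105633378099428625 / 4917248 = -21482214868.85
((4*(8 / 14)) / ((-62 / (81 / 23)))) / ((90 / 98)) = -504 / 3565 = -0.14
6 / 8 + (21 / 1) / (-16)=-9 / 16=-0.56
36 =36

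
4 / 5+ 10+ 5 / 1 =79 / 5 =15.80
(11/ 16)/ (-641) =-11/ 10256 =-0.00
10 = 10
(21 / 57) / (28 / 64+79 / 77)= 8624 / 34257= 0.25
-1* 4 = -4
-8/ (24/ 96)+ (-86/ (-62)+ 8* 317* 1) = 77667/ 31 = 2505.39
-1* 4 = -4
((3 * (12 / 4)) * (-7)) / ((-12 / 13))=273 / 4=68.25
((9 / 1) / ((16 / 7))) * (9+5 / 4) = 2583 / 64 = 40.36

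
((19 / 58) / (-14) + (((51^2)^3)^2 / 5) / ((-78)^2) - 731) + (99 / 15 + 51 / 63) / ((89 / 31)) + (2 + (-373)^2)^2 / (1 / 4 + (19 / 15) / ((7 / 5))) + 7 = 45218834170746992125173263 / 4442584965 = 10178496196920117.23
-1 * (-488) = 488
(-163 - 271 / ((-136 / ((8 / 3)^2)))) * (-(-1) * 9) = -1339.47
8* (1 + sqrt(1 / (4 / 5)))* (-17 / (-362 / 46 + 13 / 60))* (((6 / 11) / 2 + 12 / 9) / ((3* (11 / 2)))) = 6631360 / 3833643 + 3315680* sqrt(5) / 3833643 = 3.66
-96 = -96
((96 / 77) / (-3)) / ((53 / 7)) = -32 / 583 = -0.05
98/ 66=49/ 33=1.48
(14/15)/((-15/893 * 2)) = -6251/225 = -27.78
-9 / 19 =-0.47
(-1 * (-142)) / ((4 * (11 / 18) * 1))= 639 / 11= 58.09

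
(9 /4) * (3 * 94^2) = 59643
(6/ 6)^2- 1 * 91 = -90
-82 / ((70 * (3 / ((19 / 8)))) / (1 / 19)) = -41 / 840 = -0.05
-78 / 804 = -13 / 134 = -0.10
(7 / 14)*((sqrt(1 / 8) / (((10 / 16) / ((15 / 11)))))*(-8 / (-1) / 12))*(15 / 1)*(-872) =-26160*sqrt(2) / 11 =-3363.26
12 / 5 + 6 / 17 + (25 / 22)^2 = 166381 / 41140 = 4.04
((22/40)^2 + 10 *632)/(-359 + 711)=2528121/140800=17.96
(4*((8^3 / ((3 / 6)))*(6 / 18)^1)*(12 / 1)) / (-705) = -16384 / 705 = -23.24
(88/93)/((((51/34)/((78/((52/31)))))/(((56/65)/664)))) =616/16185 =0.04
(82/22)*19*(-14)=-10906/11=-991.45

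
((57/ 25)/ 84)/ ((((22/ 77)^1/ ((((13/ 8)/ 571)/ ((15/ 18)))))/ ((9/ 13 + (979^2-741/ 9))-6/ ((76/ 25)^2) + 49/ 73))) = 310.92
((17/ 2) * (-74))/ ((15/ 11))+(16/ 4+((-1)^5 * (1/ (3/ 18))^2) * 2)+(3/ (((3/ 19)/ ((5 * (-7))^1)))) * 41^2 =-1118394.27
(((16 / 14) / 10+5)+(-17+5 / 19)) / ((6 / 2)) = -7729 / 1995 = -3.87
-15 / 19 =-0.79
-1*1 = -1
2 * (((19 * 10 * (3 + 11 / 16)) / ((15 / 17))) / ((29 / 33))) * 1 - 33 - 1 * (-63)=213107 / 116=1837.13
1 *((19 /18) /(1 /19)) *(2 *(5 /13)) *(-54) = -833.08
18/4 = 9/2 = 4.50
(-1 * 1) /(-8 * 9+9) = 1 /63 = 0.02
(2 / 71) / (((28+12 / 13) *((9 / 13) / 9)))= 169 / 13348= 0.01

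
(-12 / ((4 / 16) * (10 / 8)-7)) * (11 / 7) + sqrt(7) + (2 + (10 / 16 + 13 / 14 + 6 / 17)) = sqrt(7) + 685165 / 101864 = 9.37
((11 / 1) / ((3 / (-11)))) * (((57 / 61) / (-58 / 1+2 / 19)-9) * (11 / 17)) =24400981 / 103700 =235.30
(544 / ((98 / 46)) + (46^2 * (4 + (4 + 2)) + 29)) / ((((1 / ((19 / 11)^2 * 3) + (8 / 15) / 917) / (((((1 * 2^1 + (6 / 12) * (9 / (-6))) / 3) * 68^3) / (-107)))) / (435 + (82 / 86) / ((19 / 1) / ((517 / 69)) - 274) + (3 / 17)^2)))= -101706699817.96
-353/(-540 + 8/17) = 6001/9172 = 0.65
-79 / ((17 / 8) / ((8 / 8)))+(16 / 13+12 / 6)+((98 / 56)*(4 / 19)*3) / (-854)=-17390299 / 512278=-33.95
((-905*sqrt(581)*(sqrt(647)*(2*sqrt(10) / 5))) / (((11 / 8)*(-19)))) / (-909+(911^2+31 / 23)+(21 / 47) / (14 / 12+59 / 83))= 266098960*sqrt(3759070) / 15920347886331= 0.03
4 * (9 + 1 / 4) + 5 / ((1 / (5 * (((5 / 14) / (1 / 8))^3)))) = 212691 / 343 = 620.09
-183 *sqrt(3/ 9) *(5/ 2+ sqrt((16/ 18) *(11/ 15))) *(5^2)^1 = -7625 *sqrt(3)/ 2 - 610 *sqrt(110)/ 3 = -8736.02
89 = 89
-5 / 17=-0.29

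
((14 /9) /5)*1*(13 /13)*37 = 518 /45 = 11.51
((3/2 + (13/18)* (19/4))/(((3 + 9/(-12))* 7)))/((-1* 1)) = -355/1134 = -0.31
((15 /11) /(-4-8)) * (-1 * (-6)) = -15 /22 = -0.68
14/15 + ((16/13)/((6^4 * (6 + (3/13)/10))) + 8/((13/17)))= 46975952/4122495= 11.40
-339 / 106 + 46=4537 / 106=42.80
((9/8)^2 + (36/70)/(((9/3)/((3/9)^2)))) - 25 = -159367/6720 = -23.72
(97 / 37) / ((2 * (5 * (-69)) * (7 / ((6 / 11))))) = -0.00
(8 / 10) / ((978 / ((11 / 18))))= 11 / 22005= 0.00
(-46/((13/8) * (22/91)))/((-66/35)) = 22540/363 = 62.09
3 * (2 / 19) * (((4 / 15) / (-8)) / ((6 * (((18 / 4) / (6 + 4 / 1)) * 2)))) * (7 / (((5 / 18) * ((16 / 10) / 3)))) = -7 / 76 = -0.09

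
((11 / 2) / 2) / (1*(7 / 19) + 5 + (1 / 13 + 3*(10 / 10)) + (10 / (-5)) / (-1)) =0.26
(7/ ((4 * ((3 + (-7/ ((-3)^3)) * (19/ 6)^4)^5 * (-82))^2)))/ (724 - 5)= 1204108755443813786411829852646518712380162048/ 1433700103068634243342231578358643227132484031911646334685222117711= 0.00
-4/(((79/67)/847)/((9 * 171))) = -349346844/79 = -4422111.95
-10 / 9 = -1.11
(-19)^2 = 361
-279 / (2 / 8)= -1116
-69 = -69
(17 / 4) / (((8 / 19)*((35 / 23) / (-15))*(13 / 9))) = -200583 / 2912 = -68.88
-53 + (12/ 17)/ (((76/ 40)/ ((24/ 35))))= -119257/ 2261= -52.75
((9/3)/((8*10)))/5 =3/400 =0.01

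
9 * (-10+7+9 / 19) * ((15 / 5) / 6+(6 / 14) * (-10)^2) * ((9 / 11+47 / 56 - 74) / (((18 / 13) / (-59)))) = -62241454041 / 20482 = -3038836.74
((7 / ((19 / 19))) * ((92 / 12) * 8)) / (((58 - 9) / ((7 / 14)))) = 92 / 21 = 4.38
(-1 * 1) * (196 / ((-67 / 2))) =392 / 67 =5.85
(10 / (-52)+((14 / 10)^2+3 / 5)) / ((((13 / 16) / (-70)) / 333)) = -57398544 / 845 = -67927.27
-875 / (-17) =875 / 17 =51.47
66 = 66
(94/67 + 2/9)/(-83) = -0.02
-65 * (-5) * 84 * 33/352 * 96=245700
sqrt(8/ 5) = 2 * sqrt(10)/ 5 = 1.26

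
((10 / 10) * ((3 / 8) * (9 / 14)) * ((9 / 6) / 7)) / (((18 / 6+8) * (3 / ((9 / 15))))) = 81 / 86240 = 0.00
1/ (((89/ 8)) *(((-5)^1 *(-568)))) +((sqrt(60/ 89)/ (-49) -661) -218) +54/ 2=-26918939/ 31595 -2 *sqrt(1335)/ 4361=-852.02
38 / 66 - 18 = -17.42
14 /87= 0.16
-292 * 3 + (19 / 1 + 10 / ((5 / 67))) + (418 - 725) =-1030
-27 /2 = -13.50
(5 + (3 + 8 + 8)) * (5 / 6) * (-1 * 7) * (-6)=840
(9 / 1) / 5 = 9 / 5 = 1.80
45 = 45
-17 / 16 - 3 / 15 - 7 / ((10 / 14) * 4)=-297 / 80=-3.71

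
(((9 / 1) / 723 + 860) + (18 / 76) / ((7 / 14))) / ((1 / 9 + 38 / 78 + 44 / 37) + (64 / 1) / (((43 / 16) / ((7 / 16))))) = 366725040201 / 5202032477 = 70.50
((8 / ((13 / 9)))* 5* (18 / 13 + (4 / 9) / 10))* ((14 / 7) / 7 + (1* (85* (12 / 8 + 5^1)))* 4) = 103476736 / 1183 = 87469.77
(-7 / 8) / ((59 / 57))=-399 / 472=-0.85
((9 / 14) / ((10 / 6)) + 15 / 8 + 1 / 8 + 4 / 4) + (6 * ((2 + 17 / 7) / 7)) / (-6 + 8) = 2589 / 490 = 5.28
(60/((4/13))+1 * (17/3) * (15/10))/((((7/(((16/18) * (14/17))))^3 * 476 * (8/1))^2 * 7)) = 3334144/1271570803999450983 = 0.00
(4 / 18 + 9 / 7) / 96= 95 / 6048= 0.02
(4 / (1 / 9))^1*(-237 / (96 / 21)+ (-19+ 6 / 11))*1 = -222705 / 88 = -2530.74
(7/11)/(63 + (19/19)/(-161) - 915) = -1127/1508903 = -0.00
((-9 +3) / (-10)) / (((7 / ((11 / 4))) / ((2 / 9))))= 11 / 210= 0.05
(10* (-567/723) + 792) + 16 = 192838/241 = 800.16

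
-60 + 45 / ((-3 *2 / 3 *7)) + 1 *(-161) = -3139 / 14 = -224.21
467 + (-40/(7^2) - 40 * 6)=11083/49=226.18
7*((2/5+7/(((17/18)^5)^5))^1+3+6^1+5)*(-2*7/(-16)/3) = 2569617669063857835717229769288259/28853137061742011894697849955285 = 89.06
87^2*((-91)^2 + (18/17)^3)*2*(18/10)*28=31044940825752/4913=6318937680.80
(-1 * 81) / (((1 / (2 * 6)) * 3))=-324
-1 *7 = -7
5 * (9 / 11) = 45 / 11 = 4.09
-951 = -951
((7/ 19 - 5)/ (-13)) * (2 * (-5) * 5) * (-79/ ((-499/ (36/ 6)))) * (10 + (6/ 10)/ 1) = -22107360/ 123253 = -179.37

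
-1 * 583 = -583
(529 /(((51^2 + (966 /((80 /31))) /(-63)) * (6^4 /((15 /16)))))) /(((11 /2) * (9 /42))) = 92575 /739903032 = 0.00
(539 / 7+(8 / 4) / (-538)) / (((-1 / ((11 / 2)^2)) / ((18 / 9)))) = -1253076 / 269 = -4658.28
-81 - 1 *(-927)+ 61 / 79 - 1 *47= 63182 / 79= 799.77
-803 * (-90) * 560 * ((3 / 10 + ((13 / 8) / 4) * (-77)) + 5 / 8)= -1228553865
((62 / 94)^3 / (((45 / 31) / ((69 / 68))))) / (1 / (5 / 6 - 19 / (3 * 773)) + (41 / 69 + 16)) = 1869652564643 / 165977529751340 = 0.01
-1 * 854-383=-1237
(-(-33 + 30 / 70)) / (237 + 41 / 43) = 2451 / 17906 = 0.14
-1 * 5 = -5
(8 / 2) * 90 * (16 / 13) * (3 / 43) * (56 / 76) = 241920 / 10621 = 22.78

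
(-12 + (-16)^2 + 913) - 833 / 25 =28092 / 25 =1123.68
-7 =-7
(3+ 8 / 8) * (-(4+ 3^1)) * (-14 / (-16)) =-49 / 2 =-24.50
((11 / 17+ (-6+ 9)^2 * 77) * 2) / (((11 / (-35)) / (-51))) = 225120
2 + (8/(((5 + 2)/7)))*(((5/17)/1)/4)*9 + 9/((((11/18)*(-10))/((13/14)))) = 77579/13090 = 5.93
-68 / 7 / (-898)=34 / 3143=0.01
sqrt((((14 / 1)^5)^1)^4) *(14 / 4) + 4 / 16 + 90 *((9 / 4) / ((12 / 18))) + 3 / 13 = 13161086805363 / 13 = 1012391292720.23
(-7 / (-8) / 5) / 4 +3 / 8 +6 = 1027 / 160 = 6.42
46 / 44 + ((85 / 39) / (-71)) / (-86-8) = 1497112 / 1431573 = 1.05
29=29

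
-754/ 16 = -377/ 8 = -47.12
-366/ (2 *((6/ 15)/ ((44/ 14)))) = -10065/ 7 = -1437.86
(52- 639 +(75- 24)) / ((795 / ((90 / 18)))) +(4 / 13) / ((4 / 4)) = -3.06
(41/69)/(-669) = -41/46161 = -0.00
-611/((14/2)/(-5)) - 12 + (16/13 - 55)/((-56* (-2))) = 617269/1456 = 423.95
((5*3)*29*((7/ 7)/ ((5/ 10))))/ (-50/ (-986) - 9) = -214455/ 2206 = -97.21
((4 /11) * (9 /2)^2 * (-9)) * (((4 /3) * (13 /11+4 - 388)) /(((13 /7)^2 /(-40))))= -8022460320 /20449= -392315.53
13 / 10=1.30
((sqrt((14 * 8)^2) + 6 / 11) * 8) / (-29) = -9904 / 319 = -31.05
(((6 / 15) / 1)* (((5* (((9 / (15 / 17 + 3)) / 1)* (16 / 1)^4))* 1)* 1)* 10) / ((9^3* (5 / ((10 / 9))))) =22282240 / 24057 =926.23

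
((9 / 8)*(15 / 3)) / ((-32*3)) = -15 / 256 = -0.06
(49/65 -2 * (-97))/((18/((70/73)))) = 88613/8541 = 10.38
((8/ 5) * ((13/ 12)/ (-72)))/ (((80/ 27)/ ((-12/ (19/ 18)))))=351/ 3800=0.09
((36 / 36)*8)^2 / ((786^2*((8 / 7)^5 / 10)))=84035 / 158155776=0.00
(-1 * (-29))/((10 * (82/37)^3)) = 1468937/5513680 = 0.27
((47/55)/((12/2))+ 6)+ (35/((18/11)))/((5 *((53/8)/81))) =1022191/17490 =58.44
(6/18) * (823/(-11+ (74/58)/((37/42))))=-23867/831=-28.72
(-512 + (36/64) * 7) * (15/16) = -121935/256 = -476.31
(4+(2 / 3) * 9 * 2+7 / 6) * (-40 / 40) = -103 / 6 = -17.17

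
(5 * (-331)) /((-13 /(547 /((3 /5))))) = 4526425 /39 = 116062.18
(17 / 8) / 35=0.06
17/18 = 0.94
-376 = -376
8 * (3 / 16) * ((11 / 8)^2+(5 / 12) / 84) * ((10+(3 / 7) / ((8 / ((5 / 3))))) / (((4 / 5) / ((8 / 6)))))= 21591475 / 451584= 47.81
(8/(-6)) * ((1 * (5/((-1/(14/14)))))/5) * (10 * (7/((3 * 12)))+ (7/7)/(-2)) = 52/27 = 1.93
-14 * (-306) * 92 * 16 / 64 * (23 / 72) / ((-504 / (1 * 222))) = -332741 / 24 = -13864.21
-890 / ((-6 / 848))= 377360 / 3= 125786.67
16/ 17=0.94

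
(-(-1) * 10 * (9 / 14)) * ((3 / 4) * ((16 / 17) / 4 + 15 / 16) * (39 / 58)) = 57915 / 15232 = 3.80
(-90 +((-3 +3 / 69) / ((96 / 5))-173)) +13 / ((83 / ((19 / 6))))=-4011313 / 15272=-262.66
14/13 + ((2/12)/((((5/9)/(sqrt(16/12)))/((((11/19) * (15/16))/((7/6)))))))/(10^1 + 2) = 33 * sqrt(3)/4256 + 14/13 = 1.09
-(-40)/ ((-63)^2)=40/ 3969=0.01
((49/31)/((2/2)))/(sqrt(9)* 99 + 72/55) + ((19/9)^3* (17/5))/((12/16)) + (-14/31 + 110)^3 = 780769055534573221/593868838455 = 1314716.32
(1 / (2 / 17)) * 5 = 85 / 2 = 42.50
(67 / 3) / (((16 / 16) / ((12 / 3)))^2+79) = 1072 / 3795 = 0.28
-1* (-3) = 3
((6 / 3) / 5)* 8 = 16 / 5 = 3.20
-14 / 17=-0.82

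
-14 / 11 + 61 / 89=-575 / 979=-0.59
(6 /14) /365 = 3 /2555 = 0.00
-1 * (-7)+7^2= 56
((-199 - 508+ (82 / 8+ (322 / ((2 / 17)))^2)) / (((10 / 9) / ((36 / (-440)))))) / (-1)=2426913009 / 4400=551571.14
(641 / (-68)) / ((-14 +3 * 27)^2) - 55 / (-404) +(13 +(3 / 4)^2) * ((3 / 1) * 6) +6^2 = 17281025681 / 61660904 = 280.26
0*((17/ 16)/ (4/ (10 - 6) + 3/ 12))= 0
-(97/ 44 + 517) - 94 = -26981/ 44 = -613.20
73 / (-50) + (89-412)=-16223 / 50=-324.46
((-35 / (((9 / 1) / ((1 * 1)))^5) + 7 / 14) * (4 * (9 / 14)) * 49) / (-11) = -412853 / 72171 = -5.72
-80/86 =-40/43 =-0.93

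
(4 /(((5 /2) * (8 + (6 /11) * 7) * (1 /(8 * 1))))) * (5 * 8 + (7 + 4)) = 55.24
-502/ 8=-251/ 4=-62.75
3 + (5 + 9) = 17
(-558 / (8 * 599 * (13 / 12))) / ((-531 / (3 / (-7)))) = -279 / 3216031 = -0.00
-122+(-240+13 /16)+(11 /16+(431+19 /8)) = 583 /8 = 72.88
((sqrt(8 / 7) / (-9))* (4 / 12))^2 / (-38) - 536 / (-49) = 7424108 / 678699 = 10.94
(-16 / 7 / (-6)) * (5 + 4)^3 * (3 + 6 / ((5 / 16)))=215784 / 35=6165.26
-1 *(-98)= 98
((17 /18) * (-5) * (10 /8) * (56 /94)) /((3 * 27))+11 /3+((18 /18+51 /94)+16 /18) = 207452 /34263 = 6.05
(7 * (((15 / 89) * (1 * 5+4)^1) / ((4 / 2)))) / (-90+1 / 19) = -17955 / 304202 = -0.06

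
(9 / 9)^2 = 1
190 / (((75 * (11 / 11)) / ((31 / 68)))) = 589 / 510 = 1.15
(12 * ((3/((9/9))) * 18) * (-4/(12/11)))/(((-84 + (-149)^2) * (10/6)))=-7128/110585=-0.06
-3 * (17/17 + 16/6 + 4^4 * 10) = -7691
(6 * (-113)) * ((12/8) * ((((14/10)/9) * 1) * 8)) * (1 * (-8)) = 10124.80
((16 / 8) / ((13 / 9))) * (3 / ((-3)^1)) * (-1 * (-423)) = -7614 / 13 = -585.69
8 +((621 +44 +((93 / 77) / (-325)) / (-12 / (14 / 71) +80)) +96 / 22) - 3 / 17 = 677.19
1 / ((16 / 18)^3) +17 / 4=2905 / 512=5.67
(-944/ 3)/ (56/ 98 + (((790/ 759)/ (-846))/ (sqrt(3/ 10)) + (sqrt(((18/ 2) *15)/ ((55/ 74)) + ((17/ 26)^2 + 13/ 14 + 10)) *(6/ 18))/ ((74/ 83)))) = 4081851918144/ (-2422521 *sqrt(773514511)- 7412564016 + 5319860 *sqrt(30)) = -54.60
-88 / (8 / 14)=-154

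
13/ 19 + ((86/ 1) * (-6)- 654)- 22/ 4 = -44643/ 38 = -1174.82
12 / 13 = 0.92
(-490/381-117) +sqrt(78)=-45067/381 +sqrt(78)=-109.45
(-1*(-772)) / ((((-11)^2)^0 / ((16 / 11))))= 12352 / 11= 1122.91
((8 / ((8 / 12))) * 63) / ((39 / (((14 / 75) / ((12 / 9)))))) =882 / 325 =2.71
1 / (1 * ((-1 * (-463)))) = 1 / 463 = 0.00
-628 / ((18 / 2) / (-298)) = 187144 / 9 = 20793.78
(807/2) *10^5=40350000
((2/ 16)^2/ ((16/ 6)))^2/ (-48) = -3/ 4194304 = -0.00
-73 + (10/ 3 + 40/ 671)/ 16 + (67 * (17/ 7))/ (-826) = -3397934935/ 46556664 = -72.98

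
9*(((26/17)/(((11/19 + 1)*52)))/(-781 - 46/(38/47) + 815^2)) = 0.00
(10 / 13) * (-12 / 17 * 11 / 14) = -660 / 1547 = -0.43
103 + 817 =920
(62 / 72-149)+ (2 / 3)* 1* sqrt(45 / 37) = -5333 / 36+ 2* sqrt(185) / 37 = -147.40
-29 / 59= -0.49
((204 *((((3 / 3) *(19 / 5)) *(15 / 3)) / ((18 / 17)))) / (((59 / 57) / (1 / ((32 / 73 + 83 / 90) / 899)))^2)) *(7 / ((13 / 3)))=1244747530410180658200 / 516567656059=2409650538.14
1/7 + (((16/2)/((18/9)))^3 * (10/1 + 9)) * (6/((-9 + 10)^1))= 51073/7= 7296.14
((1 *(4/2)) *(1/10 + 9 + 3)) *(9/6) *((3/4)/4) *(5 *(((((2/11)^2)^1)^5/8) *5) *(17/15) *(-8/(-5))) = 1632/1071794405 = 0.00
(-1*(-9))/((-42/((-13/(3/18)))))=16.71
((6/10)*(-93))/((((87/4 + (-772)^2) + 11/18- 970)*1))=-10044/107106545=-0.00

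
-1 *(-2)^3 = 8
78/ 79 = 0.99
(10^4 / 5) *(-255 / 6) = -85000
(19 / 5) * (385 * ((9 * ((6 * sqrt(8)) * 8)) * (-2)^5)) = -40449024 * sqrt(2) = -57203558.33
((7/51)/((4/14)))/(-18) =-49/1836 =-0.03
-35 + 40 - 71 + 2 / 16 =-527 / 8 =-65.88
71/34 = 2.09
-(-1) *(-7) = -7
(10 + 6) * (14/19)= 224/19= 11.79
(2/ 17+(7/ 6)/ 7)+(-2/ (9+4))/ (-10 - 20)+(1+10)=74849/ 6630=11.29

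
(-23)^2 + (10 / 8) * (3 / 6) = 4237 / 8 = 529.62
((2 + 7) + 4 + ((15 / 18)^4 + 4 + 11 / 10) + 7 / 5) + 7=34969 / 1296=26.98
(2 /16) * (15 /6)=5 /16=0.31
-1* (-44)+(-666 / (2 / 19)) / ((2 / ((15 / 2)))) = -23682.25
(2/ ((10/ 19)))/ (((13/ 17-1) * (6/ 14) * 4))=-2261/ 240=-9.42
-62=-62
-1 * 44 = -44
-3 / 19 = -0.16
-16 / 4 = -4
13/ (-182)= -1/ 14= -0.07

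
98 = 98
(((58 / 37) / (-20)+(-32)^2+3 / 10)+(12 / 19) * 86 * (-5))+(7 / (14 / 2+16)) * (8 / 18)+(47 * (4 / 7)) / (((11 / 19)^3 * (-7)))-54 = 32221337285077 / 47453670495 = 679.01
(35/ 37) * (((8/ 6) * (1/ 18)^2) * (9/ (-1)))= -35/ 999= -0.04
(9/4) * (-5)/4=-45/16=-2.81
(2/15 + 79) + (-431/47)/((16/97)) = 265519/11280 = 23.54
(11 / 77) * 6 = 6 / 7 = 0.86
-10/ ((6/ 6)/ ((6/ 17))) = -60/ 17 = -3.53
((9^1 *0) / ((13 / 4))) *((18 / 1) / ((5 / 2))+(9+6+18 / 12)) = 0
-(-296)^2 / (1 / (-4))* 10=3504640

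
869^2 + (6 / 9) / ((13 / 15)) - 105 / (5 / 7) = 9815192 / 13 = 755014.77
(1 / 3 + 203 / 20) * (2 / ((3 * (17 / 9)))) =37 / 10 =3.70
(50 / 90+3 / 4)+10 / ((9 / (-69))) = -2713 / 36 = -75.36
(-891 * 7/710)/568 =-6237/403280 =-0.02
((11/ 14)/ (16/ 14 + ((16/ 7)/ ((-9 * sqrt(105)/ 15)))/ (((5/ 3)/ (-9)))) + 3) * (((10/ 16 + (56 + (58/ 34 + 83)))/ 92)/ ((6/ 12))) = 9.98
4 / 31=0.13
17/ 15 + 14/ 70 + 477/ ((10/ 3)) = 4333/ 30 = 144.43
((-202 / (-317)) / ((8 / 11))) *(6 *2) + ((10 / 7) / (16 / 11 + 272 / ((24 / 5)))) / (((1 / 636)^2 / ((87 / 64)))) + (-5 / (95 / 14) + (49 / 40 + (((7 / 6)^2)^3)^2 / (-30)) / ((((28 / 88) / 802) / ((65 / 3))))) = 27268410102161096407001 / 396056393753868288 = 68849.82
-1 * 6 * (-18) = 108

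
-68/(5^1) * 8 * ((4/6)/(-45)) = 1088/675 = 1.61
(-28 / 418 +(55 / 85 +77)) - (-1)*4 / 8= 554837 / 7106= 78.08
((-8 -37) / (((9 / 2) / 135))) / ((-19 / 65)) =87750 / 19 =4618.42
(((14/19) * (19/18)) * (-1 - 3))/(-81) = 28/729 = 0.04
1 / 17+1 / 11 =28 / 187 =0.15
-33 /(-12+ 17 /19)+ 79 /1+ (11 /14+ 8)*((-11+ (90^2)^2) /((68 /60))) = 25541644784203 /50218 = 508615332.83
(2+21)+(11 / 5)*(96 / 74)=25.85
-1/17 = -0.06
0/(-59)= 0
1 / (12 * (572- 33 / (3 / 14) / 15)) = 0.00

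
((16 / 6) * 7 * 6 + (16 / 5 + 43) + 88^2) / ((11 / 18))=711198 / 55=12930.87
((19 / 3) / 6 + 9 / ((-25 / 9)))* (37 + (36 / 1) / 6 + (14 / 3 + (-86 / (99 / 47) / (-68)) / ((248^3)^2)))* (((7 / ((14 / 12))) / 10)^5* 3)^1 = -66048810749970087422511 / 2719140877877248000000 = -24.29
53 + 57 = 110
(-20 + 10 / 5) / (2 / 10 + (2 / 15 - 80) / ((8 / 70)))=540 / 20959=0.03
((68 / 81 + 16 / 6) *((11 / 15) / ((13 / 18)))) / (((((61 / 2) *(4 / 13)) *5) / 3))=3124 / 13725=0.23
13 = 13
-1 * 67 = -67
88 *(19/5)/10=836/25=33.44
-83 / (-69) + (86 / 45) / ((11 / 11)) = 3223 / 1035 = 3.11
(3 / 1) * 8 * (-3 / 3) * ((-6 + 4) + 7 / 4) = 6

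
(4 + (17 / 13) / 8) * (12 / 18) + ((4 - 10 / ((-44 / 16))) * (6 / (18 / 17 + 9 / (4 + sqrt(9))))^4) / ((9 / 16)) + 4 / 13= 585.37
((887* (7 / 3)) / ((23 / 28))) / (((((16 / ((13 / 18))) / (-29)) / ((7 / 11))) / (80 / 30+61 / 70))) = -12174464393 / 1639440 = -7425.99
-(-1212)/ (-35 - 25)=-101/ 5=-20.20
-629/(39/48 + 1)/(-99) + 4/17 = 182572/48807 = 3.74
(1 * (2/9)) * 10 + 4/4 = 29/9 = 3.22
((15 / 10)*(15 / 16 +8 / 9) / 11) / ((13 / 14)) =1841 / 6864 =0.27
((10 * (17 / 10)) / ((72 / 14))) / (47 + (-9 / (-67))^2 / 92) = 1755199 / 24956379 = 0.07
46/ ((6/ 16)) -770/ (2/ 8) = -8872/ 3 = -2957.33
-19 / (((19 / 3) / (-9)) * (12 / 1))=2.25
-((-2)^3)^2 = -64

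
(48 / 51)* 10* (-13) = -2080 / 17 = -122.35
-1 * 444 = -444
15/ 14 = 1.07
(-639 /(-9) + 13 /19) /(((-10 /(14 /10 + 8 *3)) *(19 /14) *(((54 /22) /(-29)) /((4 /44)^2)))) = 11704574 /893475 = 13.10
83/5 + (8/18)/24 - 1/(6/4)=4307/270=15.95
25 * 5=125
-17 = -17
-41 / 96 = -0.43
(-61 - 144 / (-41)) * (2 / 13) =-4714 / 533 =-8.84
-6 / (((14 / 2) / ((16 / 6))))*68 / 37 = -1088 / 259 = -4.20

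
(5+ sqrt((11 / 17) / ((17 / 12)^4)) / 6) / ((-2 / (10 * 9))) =-225 - 1080 * sqrt(187) / 4913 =-228.01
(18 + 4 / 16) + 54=289 / 4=72.25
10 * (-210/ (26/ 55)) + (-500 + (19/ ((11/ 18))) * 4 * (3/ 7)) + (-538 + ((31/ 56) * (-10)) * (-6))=-10798377/ 2002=-5393.79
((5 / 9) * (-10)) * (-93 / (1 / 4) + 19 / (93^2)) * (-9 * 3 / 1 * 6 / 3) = -321740900 / 2883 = -111599.34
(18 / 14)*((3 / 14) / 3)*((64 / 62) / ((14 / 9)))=648 / 10633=0.06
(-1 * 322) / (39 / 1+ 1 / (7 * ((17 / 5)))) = -833 / 101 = -8.25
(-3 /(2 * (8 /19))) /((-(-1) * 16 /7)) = -399 /256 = -1.56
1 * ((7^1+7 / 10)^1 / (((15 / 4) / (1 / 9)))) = 154 / 675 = 0.23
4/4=1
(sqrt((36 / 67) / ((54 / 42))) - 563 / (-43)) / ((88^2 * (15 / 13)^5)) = 371293 * sqrt(469) / 197000100000 + 209037959 / 252865800000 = 0.00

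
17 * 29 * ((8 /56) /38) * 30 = 7395 /133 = 55.60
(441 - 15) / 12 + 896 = 1863 / 2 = 931.50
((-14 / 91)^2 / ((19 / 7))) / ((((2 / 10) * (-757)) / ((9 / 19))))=-1260 / 46183813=-0.00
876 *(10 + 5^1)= 13140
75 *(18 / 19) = 1350 / 19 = 71.05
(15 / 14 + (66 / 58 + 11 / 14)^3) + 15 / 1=1551934441 / 66923416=23.19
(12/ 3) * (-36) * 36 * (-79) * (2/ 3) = 273024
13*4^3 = 832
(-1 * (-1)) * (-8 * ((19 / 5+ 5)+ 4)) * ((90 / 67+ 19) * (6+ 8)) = -9769984 / 335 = -29164.13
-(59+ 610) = -669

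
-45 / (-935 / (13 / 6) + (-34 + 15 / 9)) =1755 / 18091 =0.10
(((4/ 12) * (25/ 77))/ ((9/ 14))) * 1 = 50/ 297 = 0.17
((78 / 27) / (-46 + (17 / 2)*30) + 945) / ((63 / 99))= 1777571 / 1197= 1485.02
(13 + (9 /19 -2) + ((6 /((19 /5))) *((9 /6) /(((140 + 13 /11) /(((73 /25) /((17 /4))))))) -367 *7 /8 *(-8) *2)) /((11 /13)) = 167900175404 /27589045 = 6085.76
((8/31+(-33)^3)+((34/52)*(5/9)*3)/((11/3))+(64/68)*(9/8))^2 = 29335799105647965225/22717121284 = 1291351960.44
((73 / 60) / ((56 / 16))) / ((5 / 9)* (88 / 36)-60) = -1971 / 332500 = -0.01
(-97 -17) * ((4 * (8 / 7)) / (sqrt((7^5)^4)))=-3648 / 1977326743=-0.00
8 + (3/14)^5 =4302835/537824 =8.00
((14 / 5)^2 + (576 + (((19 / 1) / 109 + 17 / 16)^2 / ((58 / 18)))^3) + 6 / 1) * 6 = 30363171495306008786841711867 / 8577937750790221122764800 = 3539.68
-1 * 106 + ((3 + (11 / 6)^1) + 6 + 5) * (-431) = -41581 / 6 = -6930.17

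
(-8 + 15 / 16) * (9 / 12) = -339 / 64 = -5.30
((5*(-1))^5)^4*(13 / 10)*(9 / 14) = 2231597900390625 / 28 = 79699925013950.89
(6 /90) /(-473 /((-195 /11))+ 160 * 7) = 13 /223603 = 0.00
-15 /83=-0.18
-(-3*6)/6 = 3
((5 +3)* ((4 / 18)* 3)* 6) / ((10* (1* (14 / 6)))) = 48 / 35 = 1.37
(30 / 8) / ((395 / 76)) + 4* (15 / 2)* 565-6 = 1338633 / 79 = 16944.72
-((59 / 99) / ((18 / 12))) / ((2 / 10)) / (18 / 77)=-8.50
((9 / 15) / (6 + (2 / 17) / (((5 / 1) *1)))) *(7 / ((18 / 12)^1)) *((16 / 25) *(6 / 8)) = 357 / 1600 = 0.22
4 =4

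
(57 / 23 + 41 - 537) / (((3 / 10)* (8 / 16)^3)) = -908080 / 69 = -13160.58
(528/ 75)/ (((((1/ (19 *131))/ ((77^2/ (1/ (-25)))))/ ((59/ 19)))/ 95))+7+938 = -766198028575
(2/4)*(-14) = -7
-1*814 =-814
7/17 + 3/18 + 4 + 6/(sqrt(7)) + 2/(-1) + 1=6*sqrt(7)/7 + 365/102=5.85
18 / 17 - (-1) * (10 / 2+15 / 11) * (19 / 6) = 11899 / 561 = 21.21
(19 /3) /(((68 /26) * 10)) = 0.24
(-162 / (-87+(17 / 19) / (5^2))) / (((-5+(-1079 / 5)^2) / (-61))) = -58674375 / 24043651864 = -0.00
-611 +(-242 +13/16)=-13635/16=-852.19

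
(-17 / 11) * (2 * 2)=-68 / 11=-6.18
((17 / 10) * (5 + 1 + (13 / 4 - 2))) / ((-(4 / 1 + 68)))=-0.17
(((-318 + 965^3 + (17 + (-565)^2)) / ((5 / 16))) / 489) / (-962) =-7191608392 / 1176045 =-6115.08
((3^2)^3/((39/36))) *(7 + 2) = 78732/13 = 6056.31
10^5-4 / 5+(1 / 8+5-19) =3999413 / 40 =99985.32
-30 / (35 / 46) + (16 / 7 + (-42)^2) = 12088 / 7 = 1726.86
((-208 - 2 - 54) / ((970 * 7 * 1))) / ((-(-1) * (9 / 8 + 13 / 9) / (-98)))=133056 / 89725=1.48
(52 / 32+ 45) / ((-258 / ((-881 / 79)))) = 2.02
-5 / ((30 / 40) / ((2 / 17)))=-40 / 51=-0.78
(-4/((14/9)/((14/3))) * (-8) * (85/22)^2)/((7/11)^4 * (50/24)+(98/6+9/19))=4783759200/57244787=83.57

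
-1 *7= -7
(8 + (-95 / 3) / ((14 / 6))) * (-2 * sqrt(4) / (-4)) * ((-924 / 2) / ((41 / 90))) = 231660 / 41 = 5650.24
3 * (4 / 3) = 4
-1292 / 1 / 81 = -1292 / 81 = -15.95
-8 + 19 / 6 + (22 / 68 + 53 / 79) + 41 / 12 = -6805 / 16116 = -0.42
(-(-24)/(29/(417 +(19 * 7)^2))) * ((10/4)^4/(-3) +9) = -1747229/29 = -60249.28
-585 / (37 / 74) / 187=-6.26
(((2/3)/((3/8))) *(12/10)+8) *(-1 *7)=-1064/15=-70.93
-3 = -3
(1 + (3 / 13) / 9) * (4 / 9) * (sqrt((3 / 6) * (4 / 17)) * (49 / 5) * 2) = 3136 * sqrt(34) / 5967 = 3.06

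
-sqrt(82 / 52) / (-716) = sqrt(1066) / 18616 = 0.00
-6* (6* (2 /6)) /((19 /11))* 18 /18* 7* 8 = -7392 /19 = -389.05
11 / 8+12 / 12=19 / 8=2.38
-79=-79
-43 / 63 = -0.68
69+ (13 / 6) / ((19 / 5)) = 7931 / 114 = 69.57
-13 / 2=-6.50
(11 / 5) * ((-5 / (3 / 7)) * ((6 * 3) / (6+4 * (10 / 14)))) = -1617 / 31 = -52.16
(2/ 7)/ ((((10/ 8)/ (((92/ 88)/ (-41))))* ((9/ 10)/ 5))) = -920/ 28413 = -0.03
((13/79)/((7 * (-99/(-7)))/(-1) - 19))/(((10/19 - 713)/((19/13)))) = 361/126191914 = 0.00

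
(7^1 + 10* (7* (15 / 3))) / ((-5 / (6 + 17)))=-8211 / 5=-1642.20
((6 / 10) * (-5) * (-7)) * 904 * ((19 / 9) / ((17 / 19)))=2284408 / 51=44792.31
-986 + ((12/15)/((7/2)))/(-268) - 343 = -3116507/2345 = -1329.00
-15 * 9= -135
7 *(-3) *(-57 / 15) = 399 / 5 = 79.80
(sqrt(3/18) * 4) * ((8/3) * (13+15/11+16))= 5344 * sqrt(6)/99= 132.22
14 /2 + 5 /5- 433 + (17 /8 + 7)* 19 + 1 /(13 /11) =-26081 /104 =-250.78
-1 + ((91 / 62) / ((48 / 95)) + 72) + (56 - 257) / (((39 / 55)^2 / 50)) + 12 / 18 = -10015174675 / 502944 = -19913.10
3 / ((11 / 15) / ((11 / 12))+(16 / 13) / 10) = 13 / 4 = 3.25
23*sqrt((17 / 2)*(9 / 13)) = 55.79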